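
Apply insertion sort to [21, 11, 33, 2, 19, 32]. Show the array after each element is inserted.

First element 21 is already 'sorted'
Insert 11: shifted 1 elements -> [11, 21, 33, 2, 19, 32]
Insert 33: shifted 0 elements -> [11, 21, 33, 2, 19, 32]
Insert 2: shifted 3 elements -> [2, 11, 21, 33, 19, 32]
Insert 19: shifted 2 elements -> [2, 11, 19, 21, 33, 32]
Insert 32: shifted 1 elements -> [2, 11, 19, 21, 32, 33]


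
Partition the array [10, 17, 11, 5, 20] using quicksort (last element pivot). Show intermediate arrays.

Partition 1: pivot=20 at index 4 -> [10, 17, 11, 5, 20]
Partition 2: pivot=5 at index 0 -> [5, 17, 11, 10, 20]
Partition 3: pivot=10 at index 1 -> [5, 10, 11, 17, 20]
Partition 4: pivot=17 at index 3 -> [5, 10, 11, 17, 20]


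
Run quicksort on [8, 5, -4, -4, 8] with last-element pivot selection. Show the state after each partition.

Partition 1: pivot=8 at index 4 -> [8, 5, -4, -4, 8]
Partition 2: pivot=-4 at index 1 -> [-4, -4, 8, 5, 8]
Partition 3: pivot=5 at index 2 -> [-4, -4, 5, 8, 8]


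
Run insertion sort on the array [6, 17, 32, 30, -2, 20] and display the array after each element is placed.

First element 6 is already 'sorted'
Insert 17: shifted 0 elements -> [6, 17, 32, 30, -2, 20]
Insert 32: shifted 0 elements -> [6, 17, 32, 30, -2, 20]
Insert 30: shifted 1 elements -> [6, 17, 30, 32, -2, 20]
Insert -2: shifted 4 elements -> [-2, 6, 17, 30, 32, 20]
Insert 20: shifted 2 elements -> [-2, 6, 17, 20, 30, 32]


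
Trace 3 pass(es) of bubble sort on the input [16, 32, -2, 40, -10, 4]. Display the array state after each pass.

After pass 1: [16, -2, 32, -10, 4, 40] (3 swaps)
After pass 2: [-2, 16, -10, 4, 32, 40] (3 swaps)
After pass 3: [-2, -10, 4, 16, 32, 40] (2 swaps)
Total swaps: 8


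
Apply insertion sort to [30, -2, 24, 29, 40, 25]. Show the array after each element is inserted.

First element 30 is already 'sorted'
Insert -2: shifted 1 elements -> [-2, 30, 24, 29, 40, 25]
Insert 24: shifted 1 elements -> [-2, 24, 30, 29, 40, 25]
Insert 29: shifted 1 elements -> [-2, 24, 29, 30, 40, 25]
Insert 40: shifted 0 elements -> [-2, 24, 29, 30, 40, 25]
Insert 25: shifted 3 elements -> [-2, 24, 25, 29, 30, 40]


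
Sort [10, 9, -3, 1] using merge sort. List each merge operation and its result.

Divide and conquer:
  Merge [10] + [9] -> [9, 10]
  Merge [-3] + [1] -> [-3, 1]
  Merge [9, 10] + [-3, 1] -> [-3, 1, 9, 10]


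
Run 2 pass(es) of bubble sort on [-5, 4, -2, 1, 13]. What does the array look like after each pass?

After pass 1: [-5, -2, 1, 4, 13] (2 swaps)
After pass 2: [-5, -2, 1, 4, 13] (0 swaps)
Total swaps: 2


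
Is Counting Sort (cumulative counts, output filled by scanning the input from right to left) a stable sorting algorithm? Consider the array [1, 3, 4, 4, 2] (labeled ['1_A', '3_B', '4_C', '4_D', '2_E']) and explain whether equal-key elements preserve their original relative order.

Trace Counting Sort on the labeled array (the key is the number; the letter only tracks identity):
  Counts for values 0..4: [0, 1, 1, 1, 2]
  Cumulative counts: [0, 1, 2, 3, 5]
  Scan right to left: place 2_E at output index 1
  Scan right to left: place 4_D at output index 4
  Scan right to left: place 4_C at output index 3
  Scan right to left: place 3_B at output index 2
  Scan right to left: place 1_A at output index 0
  Output: [1_A, 2_E, 3_B, 4_C, 4_D]
Equal keys:
  value 4: originally 4_C, 4_D; after sorting 4_C, 4_D -> order preserved
All equal keys kept their original relative order. Counting Sort is stable: scanning the input right to left with decreasing cumulative counts places later duplicates at later output positions.
Answer: Stable


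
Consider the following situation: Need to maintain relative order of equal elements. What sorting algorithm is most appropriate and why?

Best choice: Merge sort or Insertion sort
Reason: Both are stable; quicksort and heapsort are not stable


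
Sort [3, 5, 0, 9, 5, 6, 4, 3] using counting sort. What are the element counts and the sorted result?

Count array: [1, 0, 0, 2, 1, 2, 1, 0, 0, 1]
(count[i] = number of elements equal to i)
Cumulative count: [1, 1, 1, 3, 4, 6, 7, 7, 7, 8]
Sorted: [0, 3, 3, 4, 5, 5, 6, 9]


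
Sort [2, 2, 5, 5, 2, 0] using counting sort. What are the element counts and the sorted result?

Count array: [1, 0, 3, 0, 0, 2]
(count[i] = number of elements equal to i)
Cumulative count: [1, 1, 4, 4, 4, 6]
Sorted: [0, 2, 2, 2, 5, 5]


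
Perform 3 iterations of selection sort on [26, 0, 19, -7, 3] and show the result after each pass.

Pass 1: Select minimum -7 at index 3, swap -> [-7, 0, 19, 26, 3]
Pass 2: Select minimum 0 at index 1, swap -> [-7, 0, 19, 26, 3]
Pass 3: Select minimum 3 at index 4, swap -> [-7, 0, 3, 26, 19]


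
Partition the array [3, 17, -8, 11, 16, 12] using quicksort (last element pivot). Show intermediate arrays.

Partition 1: pivot=12 at index 3 -> [3, -8, 11, 12, 16, 17]
Partition 2: pivot=11 at index 2 -> [3, -8, 11, 12, 16, 17]
Partition 3: pivot=-8 at index 0 -> [-8, 3, 11, 12, 16, 17]
Partition 4: pivot=17 at index 5 -> [-8, 3, 11, 12, 16, 17]


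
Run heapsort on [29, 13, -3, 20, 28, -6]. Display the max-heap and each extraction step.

Build heap: [29, 28, -3, 20, 13, -6]
Extract 29: [28, 20, -3, -6, 13, 29]
Extract 28: [20, 13, -3, -6, 28, 29]
Extract 20: [13, -6, -3, 20, 28, 29]
Extract 13: [-3, -6, 13, 20, 28, 29]
Extract -3: [-6, -3, 13, 20, 28, 29]


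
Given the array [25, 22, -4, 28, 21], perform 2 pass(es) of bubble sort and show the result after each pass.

After pass 1: [22, -4, 25, 21, 28] (3 swaps)
After pass 2: [-4, 22, 21, 25, 28] (2 swaps)
Total swaps: 5


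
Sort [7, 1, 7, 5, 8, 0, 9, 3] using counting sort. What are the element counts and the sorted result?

Count array: [1, 1, 0, 1, 0, 1, 0, 2, 1, 1]
(count[i] = number of elements equal to i)
Cumulative count: [1, 2, 2, 3, 3, 4, 4, 6, 7, 8]
Sorted: [0, 1, 3, 5, 7, 7, 8, 9]


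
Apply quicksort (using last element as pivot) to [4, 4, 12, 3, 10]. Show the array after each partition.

Partition 1: pivot=10 at index 3 -> [4, 4, 3, 10, 12]
Partition 2: pivot=3 at index 0 -> [3, 4, 4, 10, 12]
Partition 3: pivot=4 at index 2 -> [3, 4, 4, 10, 12]


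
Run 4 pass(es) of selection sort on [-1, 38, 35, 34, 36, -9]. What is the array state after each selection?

Pass 1: Select minimum -9 at index 5, swap -> [-9, 38, 35, 34, 36, -1]
Pass 2: Select minimum -1 at index 5, swap -> [-9, -1, 35, 34, 36, 38]
Pass 3: Select minimum 34 at index 3, swap -> [-9, -1, 34, 35, 36, 38]
Pass 4: Select minimum 35 at index 3, swap -> [-9, -1, 34, 35, 36, 38]


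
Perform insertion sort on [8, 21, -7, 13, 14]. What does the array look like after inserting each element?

First element 8 is already 'sorted'
Insert 21: shifted 0 elements -> [8, 21, -7, 13, 14]
Insert -7: shifted 2 elements -> [-7, 8, 21, 13, 14]
Insert 13: shifted 1 elements -> [-7, 8, 13, 21, 14]
Insert 14: shifted 1 elements -> [-7, 8, 13, 14, 21]


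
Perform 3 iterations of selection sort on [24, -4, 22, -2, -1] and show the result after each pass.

Pass 1: Select minimum -4 at index 1, swap -> [-4, 24, 22, -2, -1]
Pass 2: Select minimum -2 at index 3, swap -> [-4, -2, 22, 24, -1]
Pass 3: Select minimum -1 at index 4, swap -> [-4, -2, -1, 24, 22]


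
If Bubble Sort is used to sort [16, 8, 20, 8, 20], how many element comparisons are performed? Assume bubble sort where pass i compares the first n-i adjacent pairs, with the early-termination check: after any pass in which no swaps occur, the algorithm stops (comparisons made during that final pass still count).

Pass 1: compare adjacent pairs (0,1)..(3,4) = 4 comparison(s), 2 swap(s) -> [8, 16, 8, 20, 20]
Pass 2: compare adjacent pairs (0,1)..(2,3) = 3 comparison(s), 1 swap(s) -> [8, 8, 16, 20, 20]
Pass 3: compare adjacent pairs (0,1)..(1,2) = 2 comparison(s), 0 swap(s) -> [8, 8, 16, 20, 20]
No swaps in this pass, so bubble sort stops here.
Total comparisons: 4 + 3 + 2 = 9


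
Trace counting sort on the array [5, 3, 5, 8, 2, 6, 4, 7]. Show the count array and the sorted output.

Count array: [0, 0, 1, 1, 1, 2, 1, 1, 1]
(count[i] = number of elements equal to i)
Cumulative count: [0, 0, 1, 2, 3, 5, 6, 7, 8]
Sorted: [2, 3, 4, 5, 5, 6, 7, 8]


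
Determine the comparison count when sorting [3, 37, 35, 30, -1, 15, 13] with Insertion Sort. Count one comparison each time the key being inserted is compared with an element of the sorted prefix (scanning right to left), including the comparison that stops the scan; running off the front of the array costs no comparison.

Insert 37: 3 <= 37 (stop) = 1 comparison(s) -> [3, 37, 35, 30, -1, 15, 13]
Insert 35: 37 > 35 (shift), 3 <= 35 (stop) = 2 comparison(s) -> [3, 35, 37, 30, -1, 15, 13]
Insert 30: 37 > 30 (shift), 35 > 30 (shift), 3 <= 30 (stop) = 3 comparison(s) -> [3, 30, 35, 37, -1, 15, 13]
Insert -1: 37 > -1 (shift), 35 > -1 (shift), 30 > -1 (shift), 3 > -1 (shift), reached front = 4 comparison(s) -> [-1, 3, 30, 35, 37, 15, 13]
Insert 15: 37 > 15 (shift), 35 > 15 (shift), 30 > 15 (shift), 3 <= 15 (stop) = 4 comparison(s) -> [-1, 3, 15, 30, 35, 37, 13]
Insert 13: 37 > 13 (shift), 35 > 13 (shift), 30 > 13 (shift), 15 > 13 (shift), 3 <= 13 (stop) = 5 comparison(s) -> [-1, 3, 13, 15, 30, 35, 37]
Total comparisons: 1 + 2 + 3 + 4 + 4 + 5 = 19


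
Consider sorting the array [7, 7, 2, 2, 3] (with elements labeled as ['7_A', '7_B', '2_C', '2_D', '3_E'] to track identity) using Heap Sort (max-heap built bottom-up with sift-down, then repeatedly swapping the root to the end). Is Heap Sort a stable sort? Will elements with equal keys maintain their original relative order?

Trace Heap Sort on the labeled array (the key is the number; the letter only tracks identity):
  Build max-heap: [7_A, 7_B, 2_C, 2_D, 3_E]
  Swap root 7_A to index 4, re-heapify first 4 -> [7_B, 3_E, 2_C, 2_D, 7_A]
  Swap root 7_B to index 3, re-heapify first 3 -> [3_E, 2_D, 2_C, 7_B, 7_A]
  Swap root 3_E to index 2, re-heapify first 2 -> [2_C, 2_D, 3_E, 7_B, 7_A]
  Swap root 2_C to index 1, re-heapify first 1 -> [2_D, 2_C, 3_E, 7_B, 7_A]
Final order: [2_D, 2_C, 3_E, 7_B, 7_A]
Equal keys:
  value 2: originally 2_C, 2_D; after sorting 2_D, 2_C -> order changed
  value 7: originally 7_A, 7_B; after sorting 7_B, 7_A -> order changed
Equal keys were reordered, so Heap Sort is not stable: heap construction and root-to-end swaps move elements without regard to the original order of equal keys. (One such input is enough; an unstable sort may happen to preserve order on other inputs, but it gives no guarantee.)
Answer: Not stable


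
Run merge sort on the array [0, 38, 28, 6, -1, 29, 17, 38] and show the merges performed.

Divide and conquer:
  Merge [0] + [38] -> [0, 38]
  Merge [28] + [6] -> [6, 28]
  Merge [0, 38] + [6, 28] -> [0, 6, 28, 38]
  Merge [-1] + [29] -> [-1, 29]
  Merge [17] + [38] -> [17, 38]
  Merge [-1, 29] + [17, 38] -> [-1, 17, 29, 38]
  Merge [0, 6, 28, 38] + [-1, 17, 29, 38] -> [-1, 0, 6, 17, 28, 29, 38, 38]


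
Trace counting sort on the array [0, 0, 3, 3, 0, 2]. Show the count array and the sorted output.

Count array: [3, 0, 1, 2]
(count[i] = number of elements equal to i)
Cumulative count: [3, 3, 4, 6]
Sorted: [0, 0, 0, 2, 3, 3]


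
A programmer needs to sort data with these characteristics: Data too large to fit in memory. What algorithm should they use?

Best choice: External merge sort
Reason: Minimizes disk I/O by sequential reads/writes


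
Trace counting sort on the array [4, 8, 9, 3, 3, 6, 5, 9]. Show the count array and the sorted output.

Count array: [0, 0, 0, 2, 1, 1, 1, 0, 1, 2]
(count[i] = number of elements equal to i)
Cumulative count: [0, 0, 0, 2, 3, 4, 5, 5, 6, 8]
Sorted: [3, 3, 4, 5, 6, 8, 9, 9]


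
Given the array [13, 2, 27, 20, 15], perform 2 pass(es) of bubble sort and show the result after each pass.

After pass 1: [2, 13, 20, 15, 27] (3 swaps)
After pass 2: [2, 13, 15, 20, 27] (1 swaps)
Total swaps: 4


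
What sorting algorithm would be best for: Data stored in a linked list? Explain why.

Best choice: Merge sort
Reason: Merge sort doesn't require random access; can be done in O(1) extra space for linked lists


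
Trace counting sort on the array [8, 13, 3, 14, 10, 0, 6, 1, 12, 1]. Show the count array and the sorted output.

Count array: [1, 2, 0, 1, 0, 0, 1, 0, 1, 0, 1, 0, 1, 1, 1]
(count[i] = number of elements equal to i)
Cumulative count: [1, 3, 3, 4, 4, 4, 5, 5, 6, 6, 7, 7, 8, 9, 10]
Sorted: [0, 1, 1, 3, 6, 8, 10, 12, 13, 14]


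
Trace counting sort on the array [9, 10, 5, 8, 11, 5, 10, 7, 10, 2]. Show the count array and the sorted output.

Count array: [0, 0, 1, 0, 0, 2, 0, 1, 1, 1, 3, 1]
(count[i] = number of elements equal to i)
Cumulative count: [0, 0, 1, 1, 1, 3, 3, 4, 5, 6, 9, 10]
Sorted: [2, 5, 5, 7, 8, 9, 10, 10, 10, 11]


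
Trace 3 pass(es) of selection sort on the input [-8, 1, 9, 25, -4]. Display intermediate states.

Pass 1: Select minimum -8 at index 0, swap -> [-8, 1, 9, 25, -4]
Pass 2: Select minimum -4 at index 4, swap -> [-8, -4, 9, 25, 1]
Pass 3: Select minimum 1 at index 4, swap -> [-8, -4, 1, 25, 9]


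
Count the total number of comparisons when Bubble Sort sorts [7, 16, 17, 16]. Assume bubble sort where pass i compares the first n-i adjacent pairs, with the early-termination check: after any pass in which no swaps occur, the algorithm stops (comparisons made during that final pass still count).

Pass 1: compare adjacent pairs (0,1)..(2,3) = 3 comparison(s), 1 swap(s) -> [7, 16, 16, 17]
Pass 2: compare adjacent pairs (0,1)..(1,2) = 2 comparison(s), 0 swap(s) -> [7, 16, 16, 17]
No swaps in this pass, so bubble sort stops here.
Total comparisons: 3 + 2 = 5


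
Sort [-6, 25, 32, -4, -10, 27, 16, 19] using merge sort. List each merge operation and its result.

Divide and conquer:
  Merge [-6] + [25] -> [-6, 25]
  Merge [32] + [-4] -> [-4, 32]
  Merge [-6, 25] + [-4, 32] -> [-6, -4, 25, 32]
  Merge [-10] + [27] -> [-10, 27]
  Merge [16] + [19] -> [16, 19]
  Merge [-10, 27] + [16, 19] -> [-10, 16, 19, 27]
  Merge [-6, -4, 25, 32] + [-10, 16, 19, 27] -> [-10, -6, -4, 16, 19, 25, 27, 32]


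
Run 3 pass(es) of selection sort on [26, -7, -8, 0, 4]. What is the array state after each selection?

Pass 1: Select minimum -8 at index 2, swap -> [-8, -7, 26, 0, 4]
Pass 2: Select minimum -7 at index 1, swap -> [-8, -7, 26, 0, 4]
Pass 3: Select minimum 0 at index 3, swap -> [-8, -7, 0, 26, 4]


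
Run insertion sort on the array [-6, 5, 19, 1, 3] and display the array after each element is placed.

First element -6 is already 'sorted'
Insert 5: shifted 0 elements -> [-6, 5, 19, 1, 3]
Insert 19: shifted 0 elements -> [-6, 5, 19, 1, 3]
Insert 1: shifted 2 elements -> [-6, 1, 5, 19, 3]
Insert 3: shifted 2 elements -> [-6, 1, 3, 5, 19]


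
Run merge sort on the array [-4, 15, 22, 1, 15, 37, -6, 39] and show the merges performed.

Divide and conquer:
  Merge [-4] + [15] -> [-4, 15]
  Merge [22] + [1] -> [1, 22]
  Merge [-4, 15] + [1, 22] -> [-4, 1, 15, 22]
  Merge [15] + [37] -> [15, 37]
  Merge [-6] + [39] -> [-6, 39]
  Merge [15, 37] + [-6, 39] -> [-6, 15, 37, 39]
  Merge [-4, 1, 15, 22] + [-6, 15, 37, 39] -> [-6, -4, 1, 15, 15, 22, 37, 39]


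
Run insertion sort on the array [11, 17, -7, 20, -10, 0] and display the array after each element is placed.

First element 11 is already 'sorted'
Insert 17: shifted 0 elements -> [11, 17, -7, 20, -10, 0]
Insert -7: shifted 2 elements -> [-7, 11, 17, 20, -10, 0]
Insert 20: shifted 0 elements -> [-7, 11, 17, 20, -10, 0]
Insert -10: shifted 4 elements -> [-10, -7, 11, 17, 20, 0]
Insert 0: shifted 3 elements -> [-10, -7, 0, 11, 17, 20]


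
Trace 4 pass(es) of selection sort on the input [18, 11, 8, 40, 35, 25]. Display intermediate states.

Pass 1: Select minimum 8 at index 2, swap -> [8, 11, 18, 40, 35, 25]
Pass 2: Select minimum 11 at index 1, swap -> [8, 11, 18, 40, 35, 25]
Pass 3: Select minimum 18 at index 2, swap -> [8, 11, 18, 40, 35, 25]
Pass 4: Select minimum 25 at index 5, swap -> [8, 11, 18, 25, 35, 40]


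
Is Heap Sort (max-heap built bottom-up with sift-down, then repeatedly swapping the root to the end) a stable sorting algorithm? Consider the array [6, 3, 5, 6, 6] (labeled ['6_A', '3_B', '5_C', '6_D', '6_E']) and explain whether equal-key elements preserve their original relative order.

Trace Heap Sort on the labeled array (the key is the number; the letter only tracks identity):
  Build max-heap: [6_A, 6_D, 5_C, 3_B, 6_E]
  Swap root 6_A to index 4, re-heapify first 4 -> [6_E, 6_D, 5_C, 3_B, 6_A]
  Swap root 6_E to index 3, re-heapify first 3 -> [6_D, 3_B, 5_C, 6_E, 6_A]
  Swap root 6_D to index 2, re-heapify first 2 -> [5_C, 3_B, 6_D, 6_E, 6_A]
  Swap root 5_C to index 1, re-heapify first 1 -> [3_B, 5_C, 6_D, 6_E, 6_A]
Final order: [3_B, 5_C, 6_D, 6_E, 6_A]
Equal keys:
  value 6: originally 6_A, 6_D, 6_E; after sorting 6_D, 6_E, 6_A -> order changed
Equal keys were reordered, so Heap Sort is not stable: heap construction and root-to-end swaps move elements without regard to the original order of equal keys. (One such input is enough; an unstable sort may happen to preserve order on other inputs, but it gives no guarantee.)
Answer: Not stable


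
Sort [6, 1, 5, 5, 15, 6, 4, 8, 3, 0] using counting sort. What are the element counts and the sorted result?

Count array: [1, 1, 0, 1, 1, 2, 2, 0, 1, 0, 0, 0, 0, 0, 0, 1]
(count[i] = number of elements equal to i)
Cumulative count: [1, 2, 2, 3, 4, 6, 8, 8, 9, 9, 9, 9, 9, 9, 9, 10]
Sorted: [0, 1, 3, 4, 5, 5, 6, 6, 8, 15]


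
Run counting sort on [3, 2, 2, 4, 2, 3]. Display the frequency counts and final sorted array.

Count array: [0, 0, 3, 2, 1]
(count[i] = number of elements equal to i)
Cumulative count: [0, 0, 3, 5, 6]
Sorted: [2, 2, 2, 3, 3, 4]


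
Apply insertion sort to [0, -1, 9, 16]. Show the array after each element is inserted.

First element 0 is already 'sorted'
Insert -1: shifted 1 elements -> [-1, 0, 9, 16]
Insert 9: shifted 0 elements -> [-1, 0, 9, 16]
Insert 16: shifted 0 elements -> [-1, 0, 9, 16]


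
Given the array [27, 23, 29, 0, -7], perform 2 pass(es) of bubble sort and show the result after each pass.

After pass 1: [23, 27, 0, -7, 29] (3 swaps)
After pass 2: [23, 0, -7, 27, 29] (2 swaps)
Total swaps: 5


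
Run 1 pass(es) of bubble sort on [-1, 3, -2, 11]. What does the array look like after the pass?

After pass 1: [-1, -2, 3, 11] (1 swaps)
Total swaps: 1


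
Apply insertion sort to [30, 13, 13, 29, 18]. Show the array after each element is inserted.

First element 30 is already 'sorted'
Insert 13: shifted 1 elements -> [13, 30, 13, 29, 18]
Insert 13: shifted 1 elements -> [13, 13, 30, 29, 18]
Insert 29: shifted 1 elements -> [13, 13, 29, 30, 18]
Insert 18: shifted 2 elements -> [13, 13, 18, 29, 30]


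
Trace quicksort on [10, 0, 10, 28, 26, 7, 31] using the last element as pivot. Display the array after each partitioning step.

Partition 1: pivot=31 at index 6 -> [10, 0, 10, 28, 26, 7, 31]
Partition 2: pivot=7 at index 1 -> [0, 7, 10, 28, 26, 10, 31]
Partition 3: pivot=10 at index 3 -> [0, 7, 10, 10, 26, 28, 31]
Partition 4: pivot=28 at index 5 -> [0, 7, 10, 10, 26, 28, 31]


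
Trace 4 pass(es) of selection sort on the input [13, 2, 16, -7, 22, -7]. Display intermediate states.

Pass 1: Select minimum -7 at index 3, swap -> [-7, 2, 16, 13, 22, -7]
Pass 2: Select minimum -7 at index 5, swap -> [-7, -7, 16, 13, 22, 2]
Pass 3: Select minimum 2 at index 5, swap -> [-7, -7, 2, 13, 22, 16]
Pass 4: Select minimum 13 at index 3, swap -> [-7, -7, 2, 13, 22, 16]


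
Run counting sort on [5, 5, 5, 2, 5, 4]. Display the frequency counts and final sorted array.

Count array: [0, 0, 1, 0, 1, 4]
(count[i] = number of elements equal to i)
Cumulative count: [0, 0, 1, 1, 2, 6]
Sorted: [2, 4, 5, 5, 5, 5]


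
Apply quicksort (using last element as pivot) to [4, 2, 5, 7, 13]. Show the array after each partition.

Partition 1: pivot=13 at index 4 -> [4, 2, 5, 7, 13]
Partition 2: pivot=7 at index 3 -> [4, 2, 5, 7, 13]
Partition 3: pivot=5 at index 2 -> [4, 2, 5, 7, 13]
Partition 4: pivot=2 at index 0 -> [2, 4, 5, 7, 13]


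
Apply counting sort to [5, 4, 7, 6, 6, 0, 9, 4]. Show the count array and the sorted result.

Count array: [1, 0, 0, 0, 2, 1, 2, 1, 0, 1]
(count[i] = number of elements equal to i)
Cumulative count: [1, 1, 1, 1, 3, 4, 6, 7, 7, 8]
Sorted: [0, 4, 4, 5, 6, 6, 7, 9]


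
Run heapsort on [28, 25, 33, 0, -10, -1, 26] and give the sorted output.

Build heap: [33, 25, 28, 0, -10, -1, 26]
Extract 33: [28, 25, 26, 0, -10, -1, 33]
Extract 28: [26, 25, -1, 0, -10, 28, 33]
Extract 26: [25, 0, -1, -10, 26, 28, 33]
Extract 25: [0, -10, -1, 25, 26, 28, 33]
Extract 0: [-1, -10, 0, 25, 26, 28, 33]
Extract -1: [-10, -1, 0, 25, 26, 28, 33]


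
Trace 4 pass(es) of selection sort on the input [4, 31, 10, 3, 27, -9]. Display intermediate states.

Pass 1: Select minimum -9 at index 5, swap -> [-9, 31, 10, 3, 27, 4]
Pass 2: Select minimum 3 at index 3, swap -> [-9, 3, 10, 31, 27, 4]
Pass 3: Select minimum 4 at index 5, swap -> [-9, 3, 4, 31, 27, 10]
Pass 4: Select minimum 10 at index 5, swap -> [-9, 3, 4, 10, 27, 31]


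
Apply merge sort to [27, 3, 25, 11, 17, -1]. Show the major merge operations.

Divide and conquer:
  Merge [3] + [25] -> [3, 25]
  Merge [27] + [3, 25] -> [3, 25, 27]
  Merge [17] + [-1] -> [-1, 17]
  Merge [11] + [-1, 17] -> [-1, 11, 17]
  Merge [3, 25, 27] + [-1, 11, 17] -> [-1, 3, 11, 17, 25, 27]


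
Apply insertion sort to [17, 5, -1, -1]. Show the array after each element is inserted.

First element 17 is already 'sorted'
Insert 5: shifted 1 elements -> [5, 17, -1, -1]
Insert -1: shifted 2 elements -> [-1, 5, 17, -1]
Insert -1: shifted 2 elements -> [-1, -1, 5, 17]


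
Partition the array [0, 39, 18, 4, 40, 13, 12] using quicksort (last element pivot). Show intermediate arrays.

Partition 1: pivot=12 at index 2 -> [0, 4, 12, 39, 40, 13, 18]
Partition 2: pivot=4 at index 1 -> [0, 4, 12, 39, 40, 13, 18]
Partition 3: pivot=18 at index 4 -> [0, 4, 12, 13, 18, 39, 40]
Partition 4: pivot=40 at index 6 -> [0, 4, 12, 13, 18, 39, 40]


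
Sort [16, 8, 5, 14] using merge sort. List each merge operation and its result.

Divide and conquer:
  Merge [16] + [8] -> [8, 16]
  Merge [5] + [14] -> [5, 14]
  Merge [8, 16] + [5, 14] -> [5, 8, 14, 16]


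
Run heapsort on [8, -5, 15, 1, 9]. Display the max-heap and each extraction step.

Build heap: [15, 9, 8, 1, -5]
Extract 15: [9, 1, 8, -5, 15]
Extract 9: [8, 1, -5, 9, 15]
Extract 8: [1, -5, 8, 9, 15]
Extract 1: [-5, 1, 8, 9, 15]


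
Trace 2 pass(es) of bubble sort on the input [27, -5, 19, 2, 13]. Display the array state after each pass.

After pass 1: [-5, 19, 2, 13, 27] (4 swaps)
After pass 2: [-5, 2, 13, 19, 27] (2 swaps)
Total swaps: 6


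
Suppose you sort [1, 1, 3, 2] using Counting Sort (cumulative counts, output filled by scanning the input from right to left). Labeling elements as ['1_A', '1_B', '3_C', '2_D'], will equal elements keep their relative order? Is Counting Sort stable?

Trace Counting Sort on the labeled array (the key is the number; the letter only tracks identity):
  Counts for values 0..3: [0, 2, 1, 1]
  Cumulative counts: [0, 2, 3, 4]
  Scan right to left: place 2_D at output index 2
  Scan right to left: place 3_C at output index 3
  Scan right to left: place 1_B at output index 1
  Scan right to left: place 1_A at output index 0
  Output: [1_A, 1_B, 2_D, 3_C]
Equal keys:
  value 1: originally 1_A, 1_B; after sorting 1_A, 1_B -> order preserved
All equal keys kept their original relative order. Counting Sort is stable: scanning the input right to left with decreasing cumulative counts places later duplicates at later output positions.
Answer: Stable


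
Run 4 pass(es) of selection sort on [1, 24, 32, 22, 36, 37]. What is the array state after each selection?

Pass 1: Select minimum 1 at index 0, swap -> [1, 24, 32, 22, 36, 37]
Pass 2: Select minimum 22 at index 3, swap -> [1, 22, 32, 24, 36, 37]
Pass 3: Select minimum 24 at index 3, swap -> [1, 22, 24, 32, 36, 37]
Pass 4: Select minimum 32 at index 3, swap -> [1, 22, 24, 32, 36, 37]


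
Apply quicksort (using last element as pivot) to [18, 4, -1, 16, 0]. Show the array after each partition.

Partition 1: pivot=0 at index 1 -> [-1, 0, 18, 16, 4]
Partition 2: pivot=4 at index 2 -> [-1, 0, 4, 16, 18]
Partition 3: pivot=18 at index 4 -> [-1, 0, 4, 16, 18]


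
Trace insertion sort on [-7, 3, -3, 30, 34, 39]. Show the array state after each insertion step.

First element -7 is already 'sorted'
Insert 3: shifted 0 elements -> [-7, 3, -3, 30, 34, 39]
Insert -3: shifted 1 elements -> [-7, -3, 3, 30, 34, 39]
Insert 30: shifted 0 elements -> [-7, -3, 3, 30, 34, 39]
Insert 34: shifted 0 elements -> [-7, -3, 3, 30, 34, 39]
Insert 39: shifted 0 elements -> [-7, -3, 3, 30, 34, 39]


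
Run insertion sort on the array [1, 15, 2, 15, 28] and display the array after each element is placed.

First element 1 is already 'sorted'
Insert 15: shifted 0 elements -> [1, 15, 2, 15, 28]
Insert 2: shifted 1 elements -> [1, 2, 15, 15, 28]
Insert 15: shifted 0 elements -> [1, 2, 15, 15, 28]
Insert 28: shifted 0 elements -> [1, 2, 15, 15, 28]


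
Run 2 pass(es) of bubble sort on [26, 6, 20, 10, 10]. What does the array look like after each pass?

After pass 1: [6, 20, 10, 10, 26] (4 swaps)
After pass 2: [6, 10, 10, 20, 26] (2 swaps)
Total swaps: 6


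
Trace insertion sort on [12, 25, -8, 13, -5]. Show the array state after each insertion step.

First element 12 is already 'sorted'
Insert 25: shifted 0 elements -> [12, 25, -8, 13, -5]
Insert -8: shifted 2 elements -> [-8, 12, 25, 13, -5]
Insert 13: shifted 1 elements -> [-8, 12, 13, 25, -5]
Insert -5: shifted 3 elements -> [-8, -5, 12, 13, 25]


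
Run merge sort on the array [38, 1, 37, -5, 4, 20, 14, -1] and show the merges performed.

Divide and conquer:
  Merge [38] + [1] -> [1, 38]
  Merge [37] + [-5] -> [-5, 37]
  Merge [1, 38] + [-5, 37] -> [-5, 1, 37, 38]
  Merge [4] + [20] -> [4, 20]
  Merge [14] + [-1] -> [-1, 14]
  Merge [4, 20] + [-1, 14] -> [-1, 4, 14, 20]
  Merge [-5, 1, 37, 38] + [-1, 4, 14, 20] -> [-5, -1, 1, 4, 14, 20, 37, 38]


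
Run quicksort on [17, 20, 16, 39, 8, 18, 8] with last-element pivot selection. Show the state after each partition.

Partition 1: pivot=8 at index 1 -> [8, 8, 16, 39, 17, 18, 20]
Partition 2: pivot=20 at index 5 -> [8, 8, 16, 17, 18, 20, 39]
Partition 3: pivot=18 at index 4 -> [8, 8, 16, 17, 18, 20, 39]
Partition 4: pivot=17 at index 3 -> [8, 8, 16, 17, 18, 20, 39]


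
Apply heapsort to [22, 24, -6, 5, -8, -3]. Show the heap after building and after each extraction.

Build heap: [24, 22, -3, 5, -8, -6]
Extract 24: [22, 5, -3, -6, -8, 24]
Extract 22: [5, -6, -3, -8, 22, 24]
Extract 5: [-3, -6, -8, 5, 22, 24]
Extract -3: [-6, -8, -3, 5, 22, 24]
Extract -6: [-8, -6, -3, 5, 22, 24]


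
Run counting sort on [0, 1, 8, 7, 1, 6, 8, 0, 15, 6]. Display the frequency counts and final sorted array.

Count array: [2, 2, 0, 0, 0, 0, 2, 1, 2, 0, 0, 0, 0, 0, 0, 1]
(count[i] = number of elements equal to i)
Cumulative count: [2, 4, 4, 4, 4, 4, 6, 7, 9, 9, 9, 9, 9, 9, 9, 10]
Sorted: [0, 0, 1, 1, 6, 6, 7, 8, 8, 15]


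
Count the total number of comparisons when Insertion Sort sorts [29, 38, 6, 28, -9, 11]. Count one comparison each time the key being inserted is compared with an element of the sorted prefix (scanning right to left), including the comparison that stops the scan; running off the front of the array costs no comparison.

Insert 38: 29 <= 38 (stop) = 1 comparison(s) -> [29, 38, 6, 28, -9, 11]
Insert 6: 38 > 6 (shift), 29 > 6 (shift), reached front = 2 comparison(s) -> [6, 29, 38, 28, -9, 11]
Insert 28: 38 > 28 (shift), 29 > 28 (shift), 6 <= 28 (stop) = 3 comparison(s) -> [6, 28, 29, 38, -9, 11]
Insert -9: 38 > -9 (shift), 29 > -9 (shift), 28 > -9 (shift), 6 > -9 (shift), reached front = 4 comparison(s) -> [-9, 6, 28, 29, 38, 11]
Insert 11: 38 > 11 (shift), 29 > 11 (shift), 28 > 11 (shift), 6 <= 11 (stop) = 4 comparison(s) -> [-9, 6, 11, 28, 29, 38]
Total comparisons: 1 + 2 + 3 + 4 + 4 = 14


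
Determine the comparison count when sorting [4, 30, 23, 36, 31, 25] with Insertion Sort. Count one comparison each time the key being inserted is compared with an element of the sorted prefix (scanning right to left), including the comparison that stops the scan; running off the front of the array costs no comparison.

Insert 30: 4 <= 30 (stop) = 1 comparison(s) -> [4, 30, 23, 36, 31, 25]
Insert 23: 30 > 23 (shift), 4 <= 23 (stop) = 2 comparison(s) -> [4, 23, 30, 36, 31, 25]
Insert 36: 30 <= 36 (stop) = 1 comparison(s) -> [4, 23, 30, 36, 31, 25]
Insert 31: 36 > 31 (shift), 30 <= 31 (stop) = 2 comparison(s) -> [4, 23, 30, 31, 36, 25]
Insert 25: 36 > 25 (shift), 31 > 25 (shift), 30 > 25 (shift), 23 <= 25 (stop) = 4 comparison(s) -> [4, 23, 25, 30, 31, 36]
Total comparisons: 1 + 2 + 1 + 2 + 4 = 10


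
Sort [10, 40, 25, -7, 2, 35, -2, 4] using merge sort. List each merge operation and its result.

Divide and conquer:
  Merge [10] + [40] -> [10, 40]
  Merge [25] + [-7] -> [-7, 25]
  Merge [10, 40] + [-7, 25] -> [-7, 10, 25, 40]
  Merge [2] + [35] -> [2, 35]
  Merge [-2] + [4] -> [-2, 4]
  Merge [2, 35] + [-2, 4] -> [-2, 2, 4, 35]
  Merge [-7, 10, 25, 40] + [-2, 2, 4, 35] -> [-7, -2, 2, 4, 10, 25, 35, 40]


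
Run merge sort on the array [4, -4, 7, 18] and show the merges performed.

Divide and conquer:
  Merge [4] + [-4] -> [-4, 4]
  Merge [7] + [18] -> [7, 18]
  Merge [-4, 4] + [7, 18] -> [-4, 4, 7, 18]


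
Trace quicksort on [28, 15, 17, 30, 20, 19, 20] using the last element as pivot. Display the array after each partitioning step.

Partition 1: pivot=20 at index 4 -> [15, 17, 20, 19, 20, 30, 28]
Partition 2: pivot=19 at index 2 -> [15, 17, 19, 20, 20, 30, 28]
Partition 3: pivot=17 at index 1 -> [15, 17, 19, 20, 20, 30, 28]
Partition 4: pivot=28 at index 5 -> [15, 17, 19, 20, 20, 28, 30]


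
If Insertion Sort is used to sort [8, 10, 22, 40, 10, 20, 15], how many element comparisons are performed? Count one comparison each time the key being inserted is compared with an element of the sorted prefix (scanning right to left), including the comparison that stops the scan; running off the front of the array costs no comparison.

Insert 10: 8 <= 10 (stop) = 1 comparison(s) -> [8, 10, 22, 40, 10, 20, 15]
Insert 22: 10 <= 22 (stop) = 1 comparison(s) -> [8, 10, 22, 40, 10, 20, 15]
Insert 40: 22 <= 40 (stop) = 1 comparison(s) -> [8, 10, 22, 40, 10, 20, 15]
Insert 10: 40 > 10 (shift), 22 > 10 (shift), 10 <= 10 (stop) = 3 comparison(s) -> [8, 10, 10, 22, 40, 20, 15]
Insert 20: 40 > 20 (shift), 22 > 20 (shift), 10 <= 20 (stop) = 3 comparison(s) -> [8, 10, 10, 20, 22, 40, 15]
Insert 15: 40 > 15 (shift), 22 > 15 (shift), 20 > 15 (shift), 10 <= 15 (stop) = 4 comparison(s) -> [8, 10, 10, 15, 20, 22, 40]
Total comparisons: 1 + 1 + 1 + 3 + 3 + 4 = 13


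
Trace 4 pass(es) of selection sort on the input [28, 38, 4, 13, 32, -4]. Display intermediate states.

Pass 1: Select minimum -4 at index 5, swap -> [-4, 38, 4, 13, 32, 28]
Pass 2: Select minimum 4 at index 2, swap -> [-4, 4, 38, 13, 32, 28]
Pass 3: Select minimum 13 at index 3, swap -> [-4, 4, 13, 38, 32, 28]
Pass 4: Select minimum 28 at index 5, swap -> [-4, 4, 13, 28, 32, 38]


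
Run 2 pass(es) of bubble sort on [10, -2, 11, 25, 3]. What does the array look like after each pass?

After pass 1: [-2, 10, 11, 3, 25] (2 swaps)
After pass 2: [-2, 10, 3, 11, 25] (1 swaps)
Total swaps: 3


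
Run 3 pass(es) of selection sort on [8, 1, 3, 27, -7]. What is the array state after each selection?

Pass 1: Select minimum -7 at index 4, swap -> [-7, 1, 3, 27, 8]
Pass 2: Select minimum 1 at index 1, swap -> [-7, 1, 3, 27, 8]
Pass 3: Select minimum 3 at index 2, swap -> [-7, 1, 3, 27, 8]


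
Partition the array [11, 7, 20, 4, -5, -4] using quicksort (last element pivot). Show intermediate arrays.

Partition 1: pivot=-4 at index 1 -> [-5, -4, 20, 4, 11, 7]
Partition 2: pivot=7 at index 3 -> [-5, -4, 4, 7, 11, 20]
Partition 3: pivot=20 at index 5 -> [-5, -4, 4, 7, 11, 20]


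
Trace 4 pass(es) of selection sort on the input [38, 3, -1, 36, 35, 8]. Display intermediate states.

Pass 1: Select minimum -1 at index 2, swap -> [-1, 3, 38, 36, 35, 8]
Pass 2: Select minimum 3 at index 1, swap -> [-1, 3, 38, 36, 35, 8]
Pass 3: Select minimum 8 at index 5, swap -> [-1, 3, 8, 36, 35, 38]
Pass 4: Select minimum 35 at index 4, swap -> [-1, 3, 8, 35, 36, 38]


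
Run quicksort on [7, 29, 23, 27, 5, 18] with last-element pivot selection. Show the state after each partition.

Partition 1: pivot=18 at index 2 -> [7, 5, 18, 27, 29, 23]
Partition 2: pivot=5 at index 0 -> [5, 7, 18, 27, 29, 23]
Partition 3: pivot=23 at index 3 -> [5, 7, 18, 23, 29, 27]
Partition 4: pivot=27 at index 4 -> [5, 7, 18, 23, 27, 29]


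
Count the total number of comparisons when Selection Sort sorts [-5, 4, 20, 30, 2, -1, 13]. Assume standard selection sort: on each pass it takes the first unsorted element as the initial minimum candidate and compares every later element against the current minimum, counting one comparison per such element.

Pass 1: scan indices 1..6 for the minimum = 6 comparison(s); min is -5, place at index 0 -> [-5, 4, 20, 30, 2, -1, 13]
Pass 2: scan indices 2..6 for the minimum = 5 comparison(s); min is -1, place at index 1 -> [-5, -1, 20, 30, 2, 4, 13]
Pass 3: scan indices 3..6 for the minimum = 4 comparison(s); min is 2, place at index 2 -> [-5, -1, 2, 30, 20, 4, 13]
Pass 4: scan indices 4..6 for the minimum = 3 comparison(s); min is 4, place at index 3 -> [-5, -1, 2, 4, 20, 30, 13]
Pass 5: scan indices 5..6 for the minimum = 2 comparison(s); min is 13, place at index 4 -> [-5, -1, 2, 4, 13, 30, 20]
Pass 6: scan indices 6..6 for the minimum = 1 comparison(s); min is 20, place at index 5 -> [-5, -1, 2, 4, 13, 20, 30]
Selection sort always scans the whole unsorted suffix, so the count is (n-1) + (n-2) + ... + 1 = n(n-1)/2 = 7*6/2 = 21 regardless of the input order.
Total comparisons: 6 + 5 + 4 + 3 + 2 + 1 = 21


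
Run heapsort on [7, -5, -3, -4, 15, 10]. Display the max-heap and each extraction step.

Build heap: [15, 7, 10, -4, -5, -3]
Extract 15: [10, 7, -3, -4, -5, 15]
Extract 10: [7, -4, -3, -5, 10, 15]
Extract 7: [-3, -4, -5, 7, 10, 15]
Extract -3: [-4, -5, -3, 7, 10, 15]
Extract -4: [-5, -4, -3, 7, 10, 15]


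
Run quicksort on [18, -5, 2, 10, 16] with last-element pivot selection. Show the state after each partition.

Partition 1: pivot=16 at index 3 -> [-5, 2, 10, 16, 18]
Partition 2: pivot=10 at index 2 -> [-5, 2, 10, 16, 18]
Partition 3: pivot=2 at index 1 -> [-5, 2, 10, 16, 18]


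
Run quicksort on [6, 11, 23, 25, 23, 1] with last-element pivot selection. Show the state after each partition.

Partition 1: pivot=1 at index 0 -> [1, 11, 23, 25, 23, 6]
Partition 2: pivot=6 at index 1 -> [1, 6, 23, 25, 23, 11]
Partition 3: pivot=11 at index 2 -> [1, 6, 11, 25, 23, 23]
Partition 4: pivot=23 at index 4 -> [1, 6, 11, 23, 23, 25]


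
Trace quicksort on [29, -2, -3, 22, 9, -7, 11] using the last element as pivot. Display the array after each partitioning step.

Partition 1: pivot=11 at index 4 -> [-2, -3, 9, -7, 11, 22, 29]
Partition 2: pivot=-7 at index 0 -> [-7, -3, 9, -2, 11, 22, 29]
Partition 3: pivot=-2 at index 2 -> [-7, -3, -2, 9, 11, 22, 29]
Partition 4: pivot=29 at index 6 -> [-7, -3, -2, 9, 11, 22, 29]


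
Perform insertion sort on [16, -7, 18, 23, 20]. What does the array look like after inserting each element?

First element 16 is already 'sorted'
Insert -7: shifted 1 elements -> [-7, 16, 18, 23, 20]
Insert 18: shifted 0 elements -> [-7, 16, 18, 23, 20]
Insert 23: shifted 0 elements -> [-7, 16, 18, 23, 20]
Insert 20: shifted 1 elements -> [-7, 16, 18, 20, 23]


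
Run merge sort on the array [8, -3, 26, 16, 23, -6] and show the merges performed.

Divide and conquer:
  Merge [-3] + [26] -> [-3, 26]
  Merge [8] + [-3, 26] -> [-3, 8, 26]
  Merge [23] + [-6] -> [-6, 23]
  Merge [16] + [-6, 23] -> [-6, 16, 23]
  Merge [-3, 8, 26] + [-6, 16, 23] -> [-6, -3, 8, 16, 23, 26]


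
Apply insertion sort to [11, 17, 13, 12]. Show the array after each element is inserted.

First element 11 is already 'sorted'
Insert 17: shifted 0 elements -> [11, 17, 13, 12]
Insert 13: shifted 1 elements -> [11, 13, 17, 12]
Insert 12: shifted 2 elements -> [11, 12, 13, 17]


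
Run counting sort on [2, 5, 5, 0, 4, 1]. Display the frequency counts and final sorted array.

Count array: [1, 1, 1, 0, 1, 2]
(count[i] = number of elements equal to i)
Cumulative count: [1, 2, 3, 3, 4, 6]
Sorted: [0, 1, 2, 4, 5, 5]


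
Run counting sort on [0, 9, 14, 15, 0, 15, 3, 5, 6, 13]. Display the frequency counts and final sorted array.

Count array: [2, 0, 0, 1, 0, 1, 1, 0, 0, 1, 0, 0, 0, 1, 1, 2]
(count[i] = number of elements equal to i)
Cumulative count: [2, 2, 2, 3, 3, 4, 5, 5, 5, 6, 6, 6, 6, 7, 8, 10]
Sorted: [0, 0, 3, 5, 6, 9, 13, 14, 15, 15]


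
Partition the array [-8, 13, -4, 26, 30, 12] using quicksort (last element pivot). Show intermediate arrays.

Partition 1: pivot=12 at index 2 -> [-8, -4, 12, 26, 30, 13]
Partition 2: pivot=-4 at index 1 -> [-8, -4, 12, 26, 30, 13]
Partition 3: pivot=13 at index 3 -> [-8, -4, 12, 13, 30, 26]
Partition 4: pivot=26 at index 4 -> [-8, -4, 12, 13, 26, 30]


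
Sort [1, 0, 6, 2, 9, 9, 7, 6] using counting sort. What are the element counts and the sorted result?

Count array: [1, 1, 1, 0, 0, 0, 2, 1, 0, 2]
(count[i] = number of elements equal to i)
Cumulative count: [1, 2, 3, 3, 3, 3, 5, 6, 6, 8]
Sorted: [0, 1, 2, 6, 6, 7, 9, 9]


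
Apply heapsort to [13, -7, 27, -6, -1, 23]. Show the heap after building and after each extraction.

Build heap: [27, -1, 23, -6, -7, 13]
Extract 27: [23, -1, 13, -6, -7, 27]
Extract 23: [13, -1, -7, -6, 23, 27]
Extract 13: [-1, -6, -7, 13, 23, 27]
Extract -1: [-6, -7, -1, 13, 23, 27]
Extract -6: [-7, -6, -1, 13, 23, 27]


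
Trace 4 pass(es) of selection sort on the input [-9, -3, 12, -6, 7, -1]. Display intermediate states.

Pass 1: Select minimum -9 at index 0, swap -> [-9, -3, 12, -6, 7, -1]
Pass 2: Select minimum -6 at index 3, swap -> [-9, -6, 12, -3, 7, -1]
Pass 3: Select minimum -3 at index 3, swap -> [-9, -6, -3, 12, 7, -1]
Pass 4: Select minimum -1 at index 5, swap -> [-9, -6, -3, -1, 7, 12]


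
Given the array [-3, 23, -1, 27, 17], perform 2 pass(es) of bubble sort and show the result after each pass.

After pass 1: [-3, -1, 23, 17, 27] (2 swaps)
After pass 2: [-3, -1, 17, 23, 27] (1 swaps)
Total swaps: 3


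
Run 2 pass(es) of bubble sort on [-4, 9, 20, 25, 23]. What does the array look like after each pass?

After pass 1: [-4, 9, 20, 23, 25] (1 swaps)
After pass 2: [-4, 9, 20, 23, 25] (0 swaps)
Total swaps: 1


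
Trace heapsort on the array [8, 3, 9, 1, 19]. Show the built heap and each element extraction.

Build heap: [19, 8, 9, 1, 3]
Extract 19: [9, 8, 3, 1, 19]
Extract 9: [8, 1, 3, 9, 19]
Extract 8: [3, 1, 8, 9, 19]
Extract 3: [1, 3, 8, 9, 19]


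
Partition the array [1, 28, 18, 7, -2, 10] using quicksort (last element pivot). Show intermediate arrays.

Partition 1: pivot=10 at index 3 -> [1, 7, -2, 10, 18, 28]
Partition 2: pivot=-2 at index 0 -> [-2, 7, 1, 10, 18, 28]
Partition 3: pivot=1 at index 1 -> [-2, 1, 7, 10, 18, 28]
Partition 4: pivot=28 at index 5 -> [-2, 1, 7, 10, 18, 28]


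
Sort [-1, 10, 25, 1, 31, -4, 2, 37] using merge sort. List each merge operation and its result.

Divide and conquer:
  Merge [-1] + [10] -> [-1, 10]
  Merge [25] + [1] -> [1, 25]
  Merge [-1, 10] + [1, 25] -> [-1, 1, 10, 25]
  Merge [31] + [-4] -> [-4, 31]
  Merge [2] + [37] -> [2, 37]
  Merge [-4, 31] + [2, 37] -> [-4, 2, 31, 37]
  Merge [-1, 1, 10, 25] + [-4, 2, 31, 37] -> [-4, -1, 1, 2, 10, 25, 31, 37]


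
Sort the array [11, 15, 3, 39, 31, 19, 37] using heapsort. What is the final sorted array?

Build heap: [39, 31, 37, 15, 11, 19, 3]
Extract 39: [37, 31, 19, 15, 11, 3, 39]
Extract 37: [31, 15, 19, 3, 11, 37, 39]
Extract 31: [19, 15, 11, 3, 31, 37, 39]
Extract 19: [15, 3, 11, 19, 31, 37, 39]
Extract 15: [11, 3, 15, 19, 31, 37, 39]
Extract 11: [3, 11, 15, 19, 31, 37, 39]
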